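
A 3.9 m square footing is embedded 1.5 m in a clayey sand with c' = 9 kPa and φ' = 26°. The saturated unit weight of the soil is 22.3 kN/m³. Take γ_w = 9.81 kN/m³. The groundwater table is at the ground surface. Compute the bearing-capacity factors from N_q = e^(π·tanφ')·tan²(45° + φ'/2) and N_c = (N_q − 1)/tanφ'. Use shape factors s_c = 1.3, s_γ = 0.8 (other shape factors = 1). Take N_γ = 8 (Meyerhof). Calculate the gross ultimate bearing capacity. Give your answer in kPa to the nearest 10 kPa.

tan26° = 0.4877, so N_q = e^(π×0.4877)·tan²(58°) = 4.629 × 2.561 = 11.85.
N_c = (11.85 − 1)/tan26° = 22.25.
With the water table at the surface the whole profile is submerged: γ' = 22.3 − 9.81 = 12.49 kN/m³, so q = γ'·D_f = 18.735 kPa; the same γ' applies in the ½γBN_γ term.
q_ult = c·N_c·s_c + q·N_q + 0.5·γ·B·N_γ·s_γ
     = 9 × 22.254 × 1.3 + 18.735 × 11.854 + 0.5 × 12.49 × 3.9 × 8 × 0.8
     = 260.38 + 222.09 + 155.88 = 638.34 kPa.

q_ult ≈ 640 kPa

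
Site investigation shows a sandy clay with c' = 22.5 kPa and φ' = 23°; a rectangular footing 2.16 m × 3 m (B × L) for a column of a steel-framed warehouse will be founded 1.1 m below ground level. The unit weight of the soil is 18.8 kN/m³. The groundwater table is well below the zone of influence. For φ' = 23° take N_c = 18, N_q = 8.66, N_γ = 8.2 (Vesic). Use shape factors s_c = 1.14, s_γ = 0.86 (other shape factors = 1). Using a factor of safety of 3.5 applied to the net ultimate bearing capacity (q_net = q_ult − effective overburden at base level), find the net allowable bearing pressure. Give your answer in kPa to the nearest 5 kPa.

Overburden at base level: q = 18.8 × 1.1 = 20.68 kPa.
Cohesion term c·N_c·s_c = 22.5 × 18 × 1.14 = 461.7 kPa; surcharge term q·N_q = 20.68 × 8.66 = 179.09 kPa; self-weight term 0.5·γ·B·N_γ·s_γ = 0.5 × 18.8 × 2.16 × 8.2 × 0.86 = 143.18 kPa.
q_ult = 461.7 + 179.09 + 143.18 = 783.97 kPa.
Net ultimate: q_net = 783.97 − 20.68 = 763.29 kPa.
q_all(net) = 763.29 / 3.5 = 218.08 kPa.

q_all(net) ≈ 220 kPa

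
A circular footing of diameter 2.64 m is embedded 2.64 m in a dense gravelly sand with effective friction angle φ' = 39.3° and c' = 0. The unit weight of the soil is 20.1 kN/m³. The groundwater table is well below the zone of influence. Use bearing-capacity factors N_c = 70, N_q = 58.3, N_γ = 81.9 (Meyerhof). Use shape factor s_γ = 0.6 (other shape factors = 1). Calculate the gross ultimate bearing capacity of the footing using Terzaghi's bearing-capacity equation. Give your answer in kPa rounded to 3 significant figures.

Overburden at base level: q = 20.1 × 2.64 = 53.064 kPa.
Surcharge term q·N_q = 53.064 × 58.3 = 3093.6 kPa; self-weight term 0.5·γ·B·N_γ·s_γ = 0.5 × 20.1 × 2.64 × 81.9 × 0.6 = 1303.8 kPa.
q_ult = 3093.6 + 1303.8 = 4397.4 kPa.

q_ult ≈ 4400 kPa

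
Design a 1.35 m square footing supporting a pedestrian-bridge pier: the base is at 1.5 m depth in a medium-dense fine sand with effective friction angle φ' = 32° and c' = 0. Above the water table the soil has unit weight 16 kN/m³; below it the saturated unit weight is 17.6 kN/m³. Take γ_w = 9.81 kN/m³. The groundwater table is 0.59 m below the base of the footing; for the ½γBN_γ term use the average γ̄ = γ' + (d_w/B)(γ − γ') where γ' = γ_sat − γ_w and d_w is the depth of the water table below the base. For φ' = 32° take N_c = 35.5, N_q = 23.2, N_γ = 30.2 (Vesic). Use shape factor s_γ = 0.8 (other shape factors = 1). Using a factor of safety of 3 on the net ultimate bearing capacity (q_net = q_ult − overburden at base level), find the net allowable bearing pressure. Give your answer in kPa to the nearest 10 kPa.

q_all(net) ≈ 240 kPa

Effective surcharge at the founding depth q = γ·D_f = 16 × 1.5 = 24 kPa.
With d_w = 0.59 m < B, γ̄ = 7.79 + (0.59/1.35) × (16 − 7.79) = 11.378 kN/m³.
q_ult = q·N_q + 0.5·γ·B·N_γ·s_γ
     = 24 × 23.2 + 0.5 × 11.378 × 1.35 × 30.2 × 0.8
     = 556.8 + 185.55 = 742.35 kPa.
q_net = 742.35 − 24 = 718.35 kPa.
q_all(net) = 718.35 / 3 = 239.45 kPa.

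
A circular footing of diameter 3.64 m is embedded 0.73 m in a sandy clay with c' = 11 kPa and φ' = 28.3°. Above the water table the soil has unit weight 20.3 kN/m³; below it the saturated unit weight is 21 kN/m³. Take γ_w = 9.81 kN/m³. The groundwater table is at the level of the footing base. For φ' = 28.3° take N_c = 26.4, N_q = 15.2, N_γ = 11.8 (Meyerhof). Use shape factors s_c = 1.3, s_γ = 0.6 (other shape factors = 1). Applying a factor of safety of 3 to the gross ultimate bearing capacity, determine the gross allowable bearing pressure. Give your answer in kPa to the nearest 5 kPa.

Overburden at base level: q = 20.3 × 0.73 = 14.819 kPa.
Below the base the soil is submerged, so the ½γBN_γ term uses γ' = 21 − 9.81 = 11.19 kN/m³.
Cohesion term c·N_c·s_c = 11 × 26.4 × 1.3 = 377.52 kPa; surcharge term q·N_q = 14.819 × 15.2 = 225.25 kPa; self-weight term 0.5·γ·B·N_γ·s_γ = 0.5 × 11.19 × 3.64 × 11.8 × 0.6 = 144.19 kPa.
q_ult = 377.52 + 225.25 + 144.19 = 746.96 kPa.
q_all = q_ult / FS = 746.96 / 3 = 248.99 kPa.

q_all ≈ 250 kPa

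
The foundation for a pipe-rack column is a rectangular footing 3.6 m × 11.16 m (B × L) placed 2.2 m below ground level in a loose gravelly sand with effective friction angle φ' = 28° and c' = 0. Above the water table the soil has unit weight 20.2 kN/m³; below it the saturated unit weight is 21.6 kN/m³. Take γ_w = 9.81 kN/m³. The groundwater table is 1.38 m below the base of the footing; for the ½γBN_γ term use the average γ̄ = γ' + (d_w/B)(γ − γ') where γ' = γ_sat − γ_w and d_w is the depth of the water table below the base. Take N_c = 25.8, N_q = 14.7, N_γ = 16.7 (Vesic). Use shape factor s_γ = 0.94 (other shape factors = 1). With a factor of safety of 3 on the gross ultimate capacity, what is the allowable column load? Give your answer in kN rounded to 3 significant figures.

Overburden at base level: q = 20.2 × 2.2 = 44.44 kPa.
The water table is 1.38 m below the base (< B = 3.6 m), so the ½γBN_γ term uses γ̄ = γ' + (d_w/B)(γ − γ') = 11.79 + (1.38/3.6)(20.2 − 11.79) = 15.014 kN/m³.
Surcharge term q·N_q = 44.44 × 14.7 = 653.27 kPa; self-weight term 0.5·γ·B·N_γ·s_γ = 0.5 × 15.014 × 3.6 × 16.7 × 0.94 = 424.24 kPa.
q_ult = 653.27 + 424.24 = 1077.5 kPa.
Gross allowable pressure q_all = 1077.5 / 3 = 359.17 kPa.
Footing area = 40.176 m², so allowable column load = 359.17 × 40.176 = 14430 kN.

P_all ≈ 14400 kN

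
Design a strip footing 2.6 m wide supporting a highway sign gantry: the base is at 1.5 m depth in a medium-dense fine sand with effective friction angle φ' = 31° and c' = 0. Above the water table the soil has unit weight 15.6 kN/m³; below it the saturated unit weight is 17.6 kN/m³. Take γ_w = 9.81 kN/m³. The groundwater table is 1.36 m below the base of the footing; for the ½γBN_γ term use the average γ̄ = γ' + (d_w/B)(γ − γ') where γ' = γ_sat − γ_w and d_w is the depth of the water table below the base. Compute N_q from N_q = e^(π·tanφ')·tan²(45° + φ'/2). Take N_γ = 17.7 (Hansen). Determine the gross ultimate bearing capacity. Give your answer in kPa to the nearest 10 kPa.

q_ult ≈ 760 kPa

tan31° = 0.6009, so N_q = e^(π×0.6009)·tan²(60.5°) = 6.604 × 3.124 = 20.63.
Overburden at base level: q = 15.6 × 1.5 = 23.4 kPa.
The water table is 1.36 m below the base (< B = 2.6 m), so the ½γBN_γ term uses γ̄ = γ' + (d_w/B)(γ − γ') = 7.79 + (1.36/2.6)(15.6 − 7.79) = 11.875 kN/m³.
Surcharge term q·N_q = 23.4 × 20.631 = 482.76 kPa; self-weight term 0.5·γ·B·N_γ = 0.5 × 11.875 × 2.6 × 17.7 = 273.25 kPa.
q_ult = 482.76 + 273.25 = 756.01 kPa.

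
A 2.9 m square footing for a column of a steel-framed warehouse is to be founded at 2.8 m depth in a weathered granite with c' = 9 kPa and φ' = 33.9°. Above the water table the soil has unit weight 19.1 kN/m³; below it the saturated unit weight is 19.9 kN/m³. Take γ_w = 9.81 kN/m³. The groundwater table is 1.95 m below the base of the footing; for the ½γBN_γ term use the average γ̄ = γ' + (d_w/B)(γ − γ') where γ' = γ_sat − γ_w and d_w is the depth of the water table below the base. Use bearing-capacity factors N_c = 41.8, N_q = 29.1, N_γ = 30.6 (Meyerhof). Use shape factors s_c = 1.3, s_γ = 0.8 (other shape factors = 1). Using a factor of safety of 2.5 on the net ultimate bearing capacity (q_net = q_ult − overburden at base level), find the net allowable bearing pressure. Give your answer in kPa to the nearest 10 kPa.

Effective surcharge at the founding depth q = γ·D_f = 19.1 × 2.8 = 53.48 kPa.
With d_w = 1.95 m < B, γ̄ = 10.09 + (1.95/2.9) × (19.1 − 10.09) = 16.148 kN/m³.
q_ult = c·N_c·s_c + q·N_q + 0.5·γ·B·N_γ·s_γ
     = 9 × 41.8 × 1.3 + 53.48 × 29.1 + 0.5 × 16.148 × 2.9 × 30.6 × 0.8
     = 489.06 + 1556.3 + 573.21 = 2618.5 kPa.
q_net = 2618.5 − 53.48 = 2565.1 kPa.
q_all(net) = 2565.1 / 2.5 = 1026 kPa.

q_all(net) ≈ 1030 kPa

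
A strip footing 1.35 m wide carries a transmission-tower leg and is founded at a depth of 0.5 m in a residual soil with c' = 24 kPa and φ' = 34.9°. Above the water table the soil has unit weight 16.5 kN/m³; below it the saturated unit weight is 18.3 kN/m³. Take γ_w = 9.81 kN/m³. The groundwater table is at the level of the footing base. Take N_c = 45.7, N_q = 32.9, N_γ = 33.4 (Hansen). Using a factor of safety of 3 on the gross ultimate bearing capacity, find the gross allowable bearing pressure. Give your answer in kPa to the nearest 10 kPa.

q_all ≈ 520 kPa

Effective surcharge at the founding depth q = γ·D_f = 16.5 × 0.5 = 8.25 kPa.
The water table coincides with the base, so in the self-weight term γ → γ' = 8.49 kN/m³.
q_ult = c·N_c + q·N_q + 0.5·γ·B·N_γ
     = 24 × 45.7 + 8.25 × 32.9 + 0.5 × 8.49 × 1.35 × 33.4
     = 1096.8 + 271.43 + 191.41 = 1559.6 kPa.
q_all = 1559.6 / 3 = 519.88 kPa.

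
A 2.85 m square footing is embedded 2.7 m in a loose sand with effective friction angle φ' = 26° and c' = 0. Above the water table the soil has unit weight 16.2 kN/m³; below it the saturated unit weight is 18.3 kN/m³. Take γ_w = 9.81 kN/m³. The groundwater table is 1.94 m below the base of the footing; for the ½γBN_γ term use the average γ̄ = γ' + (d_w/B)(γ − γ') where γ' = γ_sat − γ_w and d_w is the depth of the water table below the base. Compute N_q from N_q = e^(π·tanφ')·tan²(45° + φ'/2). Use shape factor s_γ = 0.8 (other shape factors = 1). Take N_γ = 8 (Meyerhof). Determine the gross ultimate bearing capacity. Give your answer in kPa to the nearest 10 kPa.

q_ult ≈ 640 kPa

tan26° = 0.4877, so N_q = e^(π×0.4877)·tan²(58°) = 4.629 × 2.561 = 11.85.
q = γ·D_f = 16.2 × 2.7 = 43.74 kPa.
γ' = 8.49 kN/m³; averaging over the depth B below the base, γ̄ = γ' + (d_w/B)(γ − γ') = 13.738 kN/m³.
q·N_q = 43.74 × 11.854 = 518.5 kPa
0.5·γ·B·N_γ·s_γ = 0.5 × 13.738 × 2.85 × 8 × 0.8 = 125.29 kPa
q_ult = 518.5 + 125.29 = 643.8 kPa.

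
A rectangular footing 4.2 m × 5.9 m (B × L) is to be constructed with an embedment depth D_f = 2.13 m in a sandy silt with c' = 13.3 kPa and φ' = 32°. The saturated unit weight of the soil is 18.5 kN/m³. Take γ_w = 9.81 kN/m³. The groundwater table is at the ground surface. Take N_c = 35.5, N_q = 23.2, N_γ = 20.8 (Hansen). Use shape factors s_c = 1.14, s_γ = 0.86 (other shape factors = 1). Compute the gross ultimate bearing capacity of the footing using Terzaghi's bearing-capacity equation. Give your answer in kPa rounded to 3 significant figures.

γ' = 18.5 − 9.81 = 8.69 kN/m³ (submerged throughout). q = 8.69 × 2.13 = 18.51 kPa; the same γ' applies in the ½γBN_γ term.
c·N_c·s_c = 13.3 × 35.5 × 1.14 = 538.25 kPa
q·N_q = 18.51 × 23.2 = 429.43 kPa
0.5·γ·B·N_γ·s_γ = 0.5 × 8.69 × 4.2 × 20.8 × 0.86 = 326.44 kPa
q_ult = 538.25 + 429.43 + 326.44 = 1294.1 kPa.

q_ult ≈ 1290 kPa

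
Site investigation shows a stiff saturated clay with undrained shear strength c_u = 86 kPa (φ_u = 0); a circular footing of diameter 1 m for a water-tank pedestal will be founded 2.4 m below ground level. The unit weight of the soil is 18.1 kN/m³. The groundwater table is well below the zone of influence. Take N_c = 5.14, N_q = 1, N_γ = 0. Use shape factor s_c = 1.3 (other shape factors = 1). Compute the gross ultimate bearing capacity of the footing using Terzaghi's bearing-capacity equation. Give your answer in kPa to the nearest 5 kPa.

Overburden at base level: q = 18.1 × 2.4 = 43.44 kPa.
Cohesion term c·N_c·s_c = 86 × 5.14 × 1.3 = 574.65 kPa; surcharge term q·N_q = 43.44 × 1 = 43.44 kPa.
q_ult = 574.65 + 43.44 = 618.09 kPa.

q_ult ≈ 620 kPa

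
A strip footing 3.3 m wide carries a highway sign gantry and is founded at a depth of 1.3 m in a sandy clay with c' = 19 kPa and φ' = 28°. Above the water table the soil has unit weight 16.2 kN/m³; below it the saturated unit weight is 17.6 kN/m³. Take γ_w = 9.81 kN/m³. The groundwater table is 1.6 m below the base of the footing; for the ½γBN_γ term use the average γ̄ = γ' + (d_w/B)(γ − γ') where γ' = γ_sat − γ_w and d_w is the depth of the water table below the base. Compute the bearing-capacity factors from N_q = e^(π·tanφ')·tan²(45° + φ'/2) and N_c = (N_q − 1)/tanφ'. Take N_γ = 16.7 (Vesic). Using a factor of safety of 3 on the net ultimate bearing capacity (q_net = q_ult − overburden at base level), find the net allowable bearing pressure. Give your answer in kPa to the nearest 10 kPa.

q_all(net) ≈ 370 kPa

N_q = e^(π·tan28°)·tan²(59°) = 14.72; N_c = (N_q − 1)/tanφ' = 25.8.
Effective surcharge at the founding depth q = γ·D_f = 16.2 × 1.3 = 21.06 kPa.
With d_w = 1.6 m < B, γ̄ = 7.79 + (1.6/3.3) × (16.2 − 7.79) = 11.868 kN/m³.
q_ult = c·N_c + q·N_q + 0.5·γ·B·N_γ
     = 19 × 25.803 + 21.06 × 14.72 + 0.5 × 11.868 × 3.3 × 16.7
     = 490.26 + 310 + 327.01 = 1127.3 kPa.
q_net = 1127.3 − 21.06 = 1106.2 kPa.
q_all(net) = 1106.2 / 3 = 368.74 kPa.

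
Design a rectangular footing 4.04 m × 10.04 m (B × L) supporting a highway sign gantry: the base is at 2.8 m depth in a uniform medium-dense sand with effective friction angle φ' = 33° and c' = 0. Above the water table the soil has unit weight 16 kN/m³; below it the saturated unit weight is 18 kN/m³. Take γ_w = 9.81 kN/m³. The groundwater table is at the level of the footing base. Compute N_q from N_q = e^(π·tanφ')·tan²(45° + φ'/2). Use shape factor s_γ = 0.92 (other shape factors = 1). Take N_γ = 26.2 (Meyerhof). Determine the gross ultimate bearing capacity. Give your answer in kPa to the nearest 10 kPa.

tan33° = 0.6494, so N_q = e^(π×0.6494)·tan²(61.5°) = 7.692 × 3.392 = 26.09.
Overburden at base level: q = 16 × 2.8 = 44.8 kPa.
Below the base the soil is submerged, so the ½γBN_γ term uses γ' = 18 − 9.81 = 8.19 kN/m³.
Surcharge term q·N_q = 44.8 × 26.092 = 1168.9 kPa; self-weight term 0.5·γ·B·N_γ·s_γ = 0.5 × 8.19 × 4.04 × 26.2 × 0.92 = 398.77 kPa.
q_ult = 1168.9 + 398.77 = 1567.7 kPa.

q_ult ≈ 1570 kPa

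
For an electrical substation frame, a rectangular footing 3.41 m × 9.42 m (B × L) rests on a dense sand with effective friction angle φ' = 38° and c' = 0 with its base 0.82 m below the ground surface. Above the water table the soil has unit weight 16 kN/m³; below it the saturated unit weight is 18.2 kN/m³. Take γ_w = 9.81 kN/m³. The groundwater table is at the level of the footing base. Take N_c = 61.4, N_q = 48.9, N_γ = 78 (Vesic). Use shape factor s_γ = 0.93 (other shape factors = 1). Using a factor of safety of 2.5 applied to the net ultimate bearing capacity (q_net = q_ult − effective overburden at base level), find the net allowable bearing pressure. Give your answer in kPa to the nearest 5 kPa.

q_all(net) ≈ 665 kPa

Overburden at base level: q = 16 × 0.82 = 13.12 kPa.
Below the base the soil is submerged, so the ½γBN_γ term uses γ' = 18.2 − 9.81 = 8.39 kN/m³.
Surcharge term q·N_q = 13.12 × 48.9 = 641.57 kPa; self-weight term 0.5·γ·B·N_γ·s_γ = 0.5 × 8.39 × 3.41 × 78 × 0.93 = 1037.7 kPa.
q_ult = 641.57 + 1037.7 = 1679.2 kPa.
Net ultimate: q_net = 1679.2 − 13.12 = 1666.1 kPa.
q_all(net) = 1666.1 / 2.5 = 666.45 kPa.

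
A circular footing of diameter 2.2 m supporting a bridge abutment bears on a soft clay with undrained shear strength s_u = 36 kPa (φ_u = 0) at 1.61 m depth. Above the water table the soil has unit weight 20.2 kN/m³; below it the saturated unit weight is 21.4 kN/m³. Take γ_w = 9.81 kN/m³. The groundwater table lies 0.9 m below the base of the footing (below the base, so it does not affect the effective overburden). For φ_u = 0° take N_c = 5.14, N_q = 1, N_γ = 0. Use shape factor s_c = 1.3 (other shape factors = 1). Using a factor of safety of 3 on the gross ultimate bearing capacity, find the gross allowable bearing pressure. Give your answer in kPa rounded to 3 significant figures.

q_all ≈ 91 kPa

Effective surcharge at the founding depth q = γ·D_f = 20.2 × 1.61 = 32.522 kPa.
q_ult = c·N_c·s_c + q·N_q
     = 36 × 5.14 × 1.3 + 32.522 × 1
     = 240.55 + 32.522 = 273.07 kPa.
q_all = 273.07 / 3 = 91.025 kPa.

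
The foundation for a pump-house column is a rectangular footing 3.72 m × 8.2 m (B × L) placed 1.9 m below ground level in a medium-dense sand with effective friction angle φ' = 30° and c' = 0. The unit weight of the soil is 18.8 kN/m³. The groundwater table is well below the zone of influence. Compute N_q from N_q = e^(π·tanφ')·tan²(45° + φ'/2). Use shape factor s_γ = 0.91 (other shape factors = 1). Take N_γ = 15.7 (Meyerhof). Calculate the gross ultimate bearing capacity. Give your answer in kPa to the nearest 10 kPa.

tan30° = 0.5774, so N_q = e^(π×0.5774)·tan²(60°) = 6.134 × 3.0 = 18.4.
Effective surcharge at the founding depth q = γ·D_f = 18.8 × 1.9 = 35.72 kPa.
q_ult = q·N_q + 0.5·γ·B·N_γ·s_γ
     = 35.72 × 18.401 + 0.5 × 18.8 × 3.72 × 15.7 × 0.91
     = 657.29 + 499.59 = 1156.9 kPa.

q_ult ≈ 1160 kPa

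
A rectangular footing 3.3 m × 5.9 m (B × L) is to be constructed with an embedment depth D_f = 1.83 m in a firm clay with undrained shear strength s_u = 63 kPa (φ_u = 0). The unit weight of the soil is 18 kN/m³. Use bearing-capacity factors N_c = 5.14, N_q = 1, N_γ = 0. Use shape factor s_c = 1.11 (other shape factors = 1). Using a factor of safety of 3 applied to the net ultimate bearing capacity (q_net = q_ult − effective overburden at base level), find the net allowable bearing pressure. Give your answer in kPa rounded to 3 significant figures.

q_all(net) ≈ 120 kPa

Overburden at base level: q = 18 × 1.83 = 32.94 kPa.
Cohesion term c·N_c·s_c = 63 × 5.14 × 1.11 = 359.44 kPa; surcharge term q·N_q = 32.94 × 1 = 32.94 kPa.
q_ult = 359.44 + 32.94 = 392.38 kPa.
Net ultimate: q_net = 392.38 − 32.94 = 359.44 kPa.
q_all(net) = 359.44 / 3 = 119.81 kPa.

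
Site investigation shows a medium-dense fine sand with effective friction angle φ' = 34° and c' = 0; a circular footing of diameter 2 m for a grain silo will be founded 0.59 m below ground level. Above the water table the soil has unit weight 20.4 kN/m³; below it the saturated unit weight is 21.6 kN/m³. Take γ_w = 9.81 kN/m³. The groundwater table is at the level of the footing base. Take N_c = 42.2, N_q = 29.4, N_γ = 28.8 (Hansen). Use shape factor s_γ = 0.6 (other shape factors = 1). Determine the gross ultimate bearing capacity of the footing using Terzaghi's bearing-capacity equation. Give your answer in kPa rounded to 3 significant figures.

q = γ·D_f = 20.4 × 0.59 = 12.036 kPa.
For the ½γBN_γ term take γ' = 21.6 − 9.81 = 11.79 kN/m³ (soil below base is submerged).
q·N_q = 12.036 × 29.4 = 353.86 kPa
0.5·γ·B·N_γ·s_γ = 0.5 × 11.79 × 2 × 28.8 × 0.6 = 203.73 kPa
q_ult = 353.86 + 203.73 = 557.59 kPa.

q_ult ≈ 558 kPa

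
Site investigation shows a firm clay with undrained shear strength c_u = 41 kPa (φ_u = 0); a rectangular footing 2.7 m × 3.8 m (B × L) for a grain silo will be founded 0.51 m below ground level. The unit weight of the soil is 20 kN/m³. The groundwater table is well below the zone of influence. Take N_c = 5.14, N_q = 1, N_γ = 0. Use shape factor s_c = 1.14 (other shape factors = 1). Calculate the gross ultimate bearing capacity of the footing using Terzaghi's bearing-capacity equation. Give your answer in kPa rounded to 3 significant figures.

Overburden at base level: q = 20 × 0.51 = 10.2 kPa.
Cohesion term c·N_c·s_c = 41 × 5.14 × 1.14 = 240.24 kPa; surcharge term q·N_q = 10.2 × 1 = 10.2 kPa.
q_ult = 240.24 + 10.2 = 250.44 kPa.

q_ult ≈ 250 kPa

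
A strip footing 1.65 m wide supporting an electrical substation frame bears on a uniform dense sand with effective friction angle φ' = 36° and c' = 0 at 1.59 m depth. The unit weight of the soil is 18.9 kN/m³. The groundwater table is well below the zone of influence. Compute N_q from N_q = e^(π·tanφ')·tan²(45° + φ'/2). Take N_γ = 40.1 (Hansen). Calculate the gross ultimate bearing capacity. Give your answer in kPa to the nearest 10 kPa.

tan36° = 0.7265, so N_q = e^(π×0.7265)·tan²(63°) = 9.801 × 3.852 = 37.75.
Effective surcharge at the founding depth q = γ·D_f = 18.9 × 1.59 = 30.051 kPa.
q_ult = q·N_q + 0.5·γ·B·N_γ
     = 30.051 × 37.752 + 0.5 × 18.9 × 1.65 × 40.1
     = 1134.5 + 625.26 = 1759.8 kPa.

q_ult ≈ 1760 kPa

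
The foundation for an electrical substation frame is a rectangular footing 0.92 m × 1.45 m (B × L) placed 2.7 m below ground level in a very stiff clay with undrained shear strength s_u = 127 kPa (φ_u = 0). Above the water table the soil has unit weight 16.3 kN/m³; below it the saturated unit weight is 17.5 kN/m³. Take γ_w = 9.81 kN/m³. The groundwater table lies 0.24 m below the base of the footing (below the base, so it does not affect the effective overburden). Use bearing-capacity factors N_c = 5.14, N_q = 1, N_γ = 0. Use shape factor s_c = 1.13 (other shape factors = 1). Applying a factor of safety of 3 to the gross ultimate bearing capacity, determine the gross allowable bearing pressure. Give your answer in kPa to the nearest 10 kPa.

q_all ≈ 260 kPa

Effective surcharge at the founding depth q = γ·D_f = 16.3 × 2.7 = 44.01 kPa.
q_ult = c·N_c·s_c + q·N_q
     = 127 × 5.14 × 1.13 + 44.01 × 1
     = 737.64 + 44.01 = 781.65 kPa.
q_all = q_ult / FS = 781.65 / 3 = 260.55 kPa.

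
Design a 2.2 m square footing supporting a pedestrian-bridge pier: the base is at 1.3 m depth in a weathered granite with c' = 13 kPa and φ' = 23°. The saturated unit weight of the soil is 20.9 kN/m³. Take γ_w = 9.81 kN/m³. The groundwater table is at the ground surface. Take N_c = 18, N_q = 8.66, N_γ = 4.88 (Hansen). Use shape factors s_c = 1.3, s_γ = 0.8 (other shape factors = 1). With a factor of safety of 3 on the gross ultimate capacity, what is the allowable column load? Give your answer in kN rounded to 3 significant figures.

P_all ≈ 769 kN

γ' = 20.9 − 9.81 = 11.09 kN/m³ (submerged throughout). q = 11.09 × 1.3 = 14.417 kPa; the same γ' applies in the ½γBN_γ term.
c·N_c·s_c = 13 × 18 × 1.3 = 304.2 kPa
q·N_q = 14.417 × 8.66 = 124.85 kPa
0.5·γ·B·N_γ·s_γ = 0.5 × 11.09 × 2.2 × 4.88 × 0.8 = 47.625 kPa
q_ult = 304.2 + 124.85 + 47.625 = 476.68 kPa.
Gross allowable pressure q_all = 476.68 / 3 = 158.89 kPa.
Footing area = 4.84 m², so allowable column load = 158.89 × 4.84 = 769.04 kN.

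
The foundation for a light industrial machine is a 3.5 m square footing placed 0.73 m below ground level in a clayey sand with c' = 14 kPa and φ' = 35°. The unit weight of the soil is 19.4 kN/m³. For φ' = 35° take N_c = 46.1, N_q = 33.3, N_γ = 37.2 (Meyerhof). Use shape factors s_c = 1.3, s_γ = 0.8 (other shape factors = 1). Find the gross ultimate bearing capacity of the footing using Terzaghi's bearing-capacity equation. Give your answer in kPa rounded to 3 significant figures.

Effective surcharge at the founding depth q = γ·D_f = 19.4 × 0.73 = 14.162 kPa.
q_ult = c·N_c·s_c + q·N_q + 0.5·γ·B·N_γ·s_γ
     = 14 × 46.1 × 1.3 + 14.162 × 33.3 + 0.5 × 19.4 × 3.5 × 37.2 × 0.8
     = 839.02 + 471.59 + 1010.4 = 2321 kPa.

q_ult ≈ 2320 kPa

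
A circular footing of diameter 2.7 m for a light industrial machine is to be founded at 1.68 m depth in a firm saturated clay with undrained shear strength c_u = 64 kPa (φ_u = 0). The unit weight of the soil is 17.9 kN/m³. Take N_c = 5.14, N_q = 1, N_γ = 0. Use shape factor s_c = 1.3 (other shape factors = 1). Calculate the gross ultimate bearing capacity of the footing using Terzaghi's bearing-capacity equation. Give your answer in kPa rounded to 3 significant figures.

q_ult ≈ 458 kPa

Effective surcharge at the founding depth q = γ·D_f = 17.9 × 1.68 = 30.072 kPa.
q_ult = c·N_c·s_c + q·N_q
     = 64 × 5.14 × 1.3 + 30.072 × 1
     = 427.65 + 30.072 = 457.72 kPa.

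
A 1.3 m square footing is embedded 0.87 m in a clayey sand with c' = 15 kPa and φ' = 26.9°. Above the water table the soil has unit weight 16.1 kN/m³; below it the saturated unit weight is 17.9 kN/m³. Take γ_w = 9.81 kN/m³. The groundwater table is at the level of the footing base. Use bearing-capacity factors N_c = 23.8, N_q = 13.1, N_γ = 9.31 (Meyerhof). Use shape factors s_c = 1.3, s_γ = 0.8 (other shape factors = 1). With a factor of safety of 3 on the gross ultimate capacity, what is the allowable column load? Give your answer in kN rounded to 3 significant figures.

P_all ≈ 387 kN

Overburden at base level: q = 16.1 × 0.87 = 14.007 kPa.
Below the base the soil is submerged, so the ½γBN_γ term uses γ' = 17.9 − 9.81 = 8.09 kN/m³.
Cohesion term c·N_c·s_c = 15 × 23.8 × 1.3 = 464.1 kPa; surcharge term q·N_q = 14.007 × 13.1 = 183.49 kPa; self-weight term 0.5·γ·B·N_γ·s_γ = 0.5 × 8.09 × 1.3 × 9.31 × 0.8 = 39.165 kPa.
q_ult = 464.1 + 183.49 + 39.165 = 686.76 kPa.
Gross allowable pressure q_all = 686.76 / 3 = 228.92 kPa.
Footing area = 1.69 m², so allowable column load = 228.92 × 1.69 = 386.87 kN.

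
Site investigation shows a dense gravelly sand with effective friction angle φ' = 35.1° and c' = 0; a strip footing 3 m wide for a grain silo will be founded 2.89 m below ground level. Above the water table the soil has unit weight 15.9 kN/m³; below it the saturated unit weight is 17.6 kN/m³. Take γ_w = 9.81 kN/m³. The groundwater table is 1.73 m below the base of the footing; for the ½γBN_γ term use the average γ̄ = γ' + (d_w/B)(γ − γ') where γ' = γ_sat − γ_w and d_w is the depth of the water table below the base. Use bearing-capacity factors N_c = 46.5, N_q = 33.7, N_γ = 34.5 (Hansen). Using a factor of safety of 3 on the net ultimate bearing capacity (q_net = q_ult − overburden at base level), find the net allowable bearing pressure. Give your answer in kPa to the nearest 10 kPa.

Overburden at base level: q = 15.9 × 2.89 = 45.951 kPa.
The water table is 1.73 m below the base (< B = 3 m), so the ½γBN_γ term uses γ̄ = γ' + (d_w/B)(γ − γ') = 7.79 + (1.73/3)(15.9 − 7.79) = 12.467 kN/m³.
Surcharge term q·N_q = 45.951 × 33.7 = 1548.5 kPa; self-weight term 0.5·γ·B·N_γ = 0.5 × 12.467 × 3 × 34.5 = 645.16 kPa.
q_ult = 1548.5 + 645.16 = 2193.7 kPa.
q_net = 2193.7 − 45.951 = 2147.8 kPa.
q_all(net) = 2147.8 / 3 = 715.92 kPa.

q_all(net) ≈ 720 kPa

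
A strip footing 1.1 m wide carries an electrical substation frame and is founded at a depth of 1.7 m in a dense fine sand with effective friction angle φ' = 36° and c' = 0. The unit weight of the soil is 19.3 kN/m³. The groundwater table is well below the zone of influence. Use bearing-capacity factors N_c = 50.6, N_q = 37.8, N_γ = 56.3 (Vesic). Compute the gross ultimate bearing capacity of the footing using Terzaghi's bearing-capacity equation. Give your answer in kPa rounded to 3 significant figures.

q_ult ≈ 1840 kPa

Effective surcharge at the founding depth q = γ·D_f = 19.3 × 1.7 = 32.81 kPa.
q_ult = q·N_q + 0.5·γ·B·N_γ
     = 32.81 × 37.8 + 0.5 × 19.3 × 1.1 × 56.3
     = 1240.2 + 597.62 = 1837.8 kPa.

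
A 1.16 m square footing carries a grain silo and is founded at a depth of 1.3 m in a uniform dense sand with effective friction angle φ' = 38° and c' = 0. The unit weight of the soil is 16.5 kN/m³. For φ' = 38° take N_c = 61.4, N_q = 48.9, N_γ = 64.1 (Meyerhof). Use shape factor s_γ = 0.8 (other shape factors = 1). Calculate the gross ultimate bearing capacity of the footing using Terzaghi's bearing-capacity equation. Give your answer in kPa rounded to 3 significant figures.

Overburden at base level: q = 16.5 × 1.3 = 21.45 kPa.
Surcharge term q·N_q = 21.45 × 48.9 = 1048.9 kPa; self-weight term 0.5·γ·B·N_γ·s_γ = 0.5 × 16.5 × 1.16 × 64.1 × 0.8 = 490.75 kPa.
q_ult = 1048.9 + 490.75 = 1539.7 kPa.

q_ult ≈ 1540 kPa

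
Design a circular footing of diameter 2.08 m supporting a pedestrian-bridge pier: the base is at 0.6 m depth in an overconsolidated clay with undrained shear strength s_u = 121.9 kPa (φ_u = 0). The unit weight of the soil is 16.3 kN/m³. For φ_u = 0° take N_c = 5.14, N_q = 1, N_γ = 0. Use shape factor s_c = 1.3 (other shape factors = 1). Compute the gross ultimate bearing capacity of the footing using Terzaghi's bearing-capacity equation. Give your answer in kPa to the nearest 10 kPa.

Effective surcharge at the founding depth q = γ·D_f = 16.3 × 0.6 = 9.78 kPa.
q_ult = c·N_c·s_c + q·N_q
     = 121.9 × 5.14 × 1.3 + 9.78 × 1
     = 814.54 + 9.78 = 824.32 kPa.

q_ult ≈ 820 kPa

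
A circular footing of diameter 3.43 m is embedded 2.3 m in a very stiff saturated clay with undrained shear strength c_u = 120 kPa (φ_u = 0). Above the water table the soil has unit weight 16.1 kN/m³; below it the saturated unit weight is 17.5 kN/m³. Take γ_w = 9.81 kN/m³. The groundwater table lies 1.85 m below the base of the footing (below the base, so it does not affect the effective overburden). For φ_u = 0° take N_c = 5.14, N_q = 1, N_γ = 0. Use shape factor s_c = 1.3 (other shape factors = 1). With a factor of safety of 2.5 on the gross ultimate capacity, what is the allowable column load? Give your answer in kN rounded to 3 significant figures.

P_all ≈ 3100 kN

Overburden at base level: q = 16.1 × 2.3 = 37.03 kPa.
Cohesion term c·N_c·s_c = 120 × 5.14 × 1.3 = 801.84 kPa; surcharge term q·N_q = 37.03 × 1 = 37.03 kPa.
q_ult = 801.84 + 37.03 = 838.87 kPa.
Gross allowable pressure q_all = 838.87 / 2.5 = 335.55 kPa.
Footing area = 9.2401 m², so allowable column load = 335.55 × 9.2401 = 3100.5 kN.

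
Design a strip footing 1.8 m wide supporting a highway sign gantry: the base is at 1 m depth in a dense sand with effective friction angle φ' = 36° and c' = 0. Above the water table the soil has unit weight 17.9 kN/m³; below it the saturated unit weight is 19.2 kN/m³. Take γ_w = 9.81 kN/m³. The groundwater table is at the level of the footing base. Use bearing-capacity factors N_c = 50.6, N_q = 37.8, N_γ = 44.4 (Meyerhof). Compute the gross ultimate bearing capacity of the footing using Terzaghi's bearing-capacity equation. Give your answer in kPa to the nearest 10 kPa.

q_ult ≈ 1050 kPa

q = γ·D_f = 17.9 × 1 = 17.9 kPa.
For the ½γBN_γ term take γ' = 19.2 − 9.81 = 9.39 kN/m³ (soil below base is submerged).
q·N_q = 17.9 × 37.8 = 676.62 kPa
0.5·γ·B·N_γ = 0.5 × 9.39 × 1.8 × 44.4 = 375.22 kPa
q_ult = 676.62 + 375.22 = 1051.8 kPa.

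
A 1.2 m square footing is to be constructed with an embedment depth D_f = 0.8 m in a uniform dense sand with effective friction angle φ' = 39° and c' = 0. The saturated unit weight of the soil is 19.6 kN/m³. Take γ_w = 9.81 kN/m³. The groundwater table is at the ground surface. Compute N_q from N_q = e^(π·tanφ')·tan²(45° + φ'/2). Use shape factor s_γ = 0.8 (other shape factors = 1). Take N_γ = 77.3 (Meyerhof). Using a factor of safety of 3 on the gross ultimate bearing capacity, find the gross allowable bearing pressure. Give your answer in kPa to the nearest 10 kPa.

N_q = e^(π·tan39°)·tan²(64.5°) = 55.96.
With the water table at the surface the whole profile is submerged: γ' = 19.6 − 9.81 = 9.79 kN/m³, so q = γ'·D_f = 7.832 kPa; the same γ' applies in the ½γBN_γ term.
q_ult = q·N_q + 0.5·γ·B·N_γ·s_γ
     = 7.832 × 55.957 + 0.5 × 9.79 × 1.2 × 77.3 × 0.8
     = 438.26 + 363.25 = 801.51 kPa.
q_all = 801.51 / 3 = 267.17 kPa.

q_all ≈ 270 kPa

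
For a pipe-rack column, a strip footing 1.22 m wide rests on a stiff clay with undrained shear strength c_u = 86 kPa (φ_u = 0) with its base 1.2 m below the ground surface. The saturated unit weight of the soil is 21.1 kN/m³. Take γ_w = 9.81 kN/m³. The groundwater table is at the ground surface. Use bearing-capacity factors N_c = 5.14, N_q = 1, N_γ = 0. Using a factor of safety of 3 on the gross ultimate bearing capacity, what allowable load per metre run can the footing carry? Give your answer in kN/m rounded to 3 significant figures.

≈ 185 kN/m

γ' = 21.1 − 9.81 = 11.29 kN/m³ (submerged throughout). q = 11.29 × 1.2 = 13.548 kPa.
c·N_c = 86 × 5.14 = 442.04 kPa
q·N_q = 13.548 × 1 = 13.548 kPa
q_ult = 442.04 + 13.548 = 455.59 kPa.
Gross allowable pressure q_all = 455.59 / 3 = 151.86 kPa.
Allowable wall load = q_all × B = 151.86 × 1.22 = 185.27 kN per metre run.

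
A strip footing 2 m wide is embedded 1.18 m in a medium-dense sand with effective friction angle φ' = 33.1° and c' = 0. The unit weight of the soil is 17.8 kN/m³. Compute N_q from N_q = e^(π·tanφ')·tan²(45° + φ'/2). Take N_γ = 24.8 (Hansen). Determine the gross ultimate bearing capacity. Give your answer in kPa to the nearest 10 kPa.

q_ult ≈ 1000 kPa

tan33.1° = 0.6519, so N_q = e^(π×0.6519)·tan²(61.55°) = 7.752 × 3.406 = 26.41.
Overburden at base level: q = 17.8 × 1.18 = 21.004 kPa.
Surcharge term q·N_q = 21.004 × 26.406 = 554.64 kPa; self-weight term 0.5·γ·B·N_γ = 0.5 × 17.8 × 2 × 24.8 = 441.44 kPa.
q_ult = 554.64 + 441.44 = 996.08 kPa.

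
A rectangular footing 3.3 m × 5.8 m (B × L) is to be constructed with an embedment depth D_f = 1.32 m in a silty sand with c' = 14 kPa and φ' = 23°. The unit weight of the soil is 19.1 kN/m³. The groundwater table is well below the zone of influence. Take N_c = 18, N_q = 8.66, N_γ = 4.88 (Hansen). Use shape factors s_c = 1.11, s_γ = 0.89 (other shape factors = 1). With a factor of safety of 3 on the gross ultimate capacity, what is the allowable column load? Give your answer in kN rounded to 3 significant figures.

q = γ·D_f = 19.1 × 1.32 = 25.212 kPa.
c·N_c·s_c = 14 × 18 × 1.11 = 279.72 kPa
q·N_q = 25.212 × 8.66 = 218.34 kPa
0.5·γ·B·N_γ·s_γ = 0.5 × 19.1 × 3.3 × 4.88 × 0.89 = 136.88 kPa
q_ult = 279.72 + 218.34 + 136.88 = 634.93 kPa.
Gross allowable pressure q_all = 634.93 / 3 = 211.64 kPa.
Footing area = 19.14 m², so allowable column load = 211.64 × 19.14 = 4050.9 kN.

P_all ≈ 4050 kN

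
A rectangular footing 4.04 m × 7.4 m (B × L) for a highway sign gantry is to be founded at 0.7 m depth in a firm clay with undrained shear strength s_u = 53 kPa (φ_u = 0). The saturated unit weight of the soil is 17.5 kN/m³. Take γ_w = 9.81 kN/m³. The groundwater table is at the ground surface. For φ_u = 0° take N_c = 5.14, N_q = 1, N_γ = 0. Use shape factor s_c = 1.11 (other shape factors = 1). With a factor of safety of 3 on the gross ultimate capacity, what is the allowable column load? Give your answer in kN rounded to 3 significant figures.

P_all ≈ 3070 kN

γ' = 17.5 − 9.81 = 7.69 kN/m³ (submerged throughout). q = 7.69 × 0.7 = 5.383 kPa.
c·N_c·s_c = 53 × 5.14 × 1.11 = 302.39 kPa
q·N_q = 5.383 × 1 = 5.383 kPa
q_ult = 302.39 + 5.383 = 307.77 kPa.
Gross allowable pressure q_all = 307.77 / 3 = 102.59 kPa.
Footing area = 29.896 m², so allowable column load = 102.59 × 29.896 = 3067 kN.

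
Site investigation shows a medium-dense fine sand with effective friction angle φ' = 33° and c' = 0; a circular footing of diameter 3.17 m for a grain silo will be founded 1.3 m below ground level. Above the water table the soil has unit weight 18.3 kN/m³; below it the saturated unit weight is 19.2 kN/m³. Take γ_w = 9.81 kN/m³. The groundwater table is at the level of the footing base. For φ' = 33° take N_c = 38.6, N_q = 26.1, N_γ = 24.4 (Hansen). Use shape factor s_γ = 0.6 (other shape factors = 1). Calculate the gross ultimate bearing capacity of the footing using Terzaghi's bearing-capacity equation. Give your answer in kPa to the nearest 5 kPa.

q_ult ≈ 840 kPa

Overburden at base level: q = 18.3 × 1.3 = 23.79 kPa.
Below the base the soil is submerged, so the ½γBN_γ term uses γ' = 19.2 − 9.81 = 9.39 kN/m³.
Surcharge term q·N_q = 23.79 × 26.1 = 620.92 kPa; self-weight term 0.5·γ·B·N_γ·s_γ = 0.5 × 9.39 × 3.17 × 24.4 × 0.6 = 217.89 kPa.
q_ult = 620.92 + 217.89 = 838.81 kPa.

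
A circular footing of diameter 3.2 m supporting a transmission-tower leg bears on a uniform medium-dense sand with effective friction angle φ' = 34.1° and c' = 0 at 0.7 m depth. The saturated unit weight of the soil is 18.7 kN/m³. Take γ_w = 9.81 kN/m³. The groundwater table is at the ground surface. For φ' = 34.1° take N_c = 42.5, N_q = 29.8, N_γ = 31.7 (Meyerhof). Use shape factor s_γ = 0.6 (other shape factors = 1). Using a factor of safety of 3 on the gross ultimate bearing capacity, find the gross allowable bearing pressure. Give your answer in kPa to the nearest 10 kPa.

q_all ≈ 150 kPa

With the water table at the surface the whole profile is submerged: γ' = 18.7 − 9.81 = 8.89 kN/m³, so q = γ'·D_f = 6.223 kPa; the same γ' applies in the ½γBN_γ term.
q_ult = q·N_q + 0.5·γ·B·N_γ·s_γ
     = 6.223 × 29.8 + 0.5 × 8.89 × 3.2 × 31.7 × 0.6
     = 185.45 + 270.54 = 455.99 kPa.
q_all = 455.99 / 3 = 152 kPa.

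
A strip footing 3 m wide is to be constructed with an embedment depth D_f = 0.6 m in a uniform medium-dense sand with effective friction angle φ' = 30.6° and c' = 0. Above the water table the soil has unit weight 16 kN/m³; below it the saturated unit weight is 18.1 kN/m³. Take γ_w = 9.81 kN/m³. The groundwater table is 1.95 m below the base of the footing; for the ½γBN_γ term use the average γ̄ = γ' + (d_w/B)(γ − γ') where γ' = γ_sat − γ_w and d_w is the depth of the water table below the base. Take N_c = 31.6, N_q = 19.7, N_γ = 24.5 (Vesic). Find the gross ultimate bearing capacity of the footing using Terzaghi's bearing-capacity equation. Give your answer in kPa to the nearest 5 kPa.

q_ult ≈ 680 kPa

q = γ·D_f = 16 × 0.6 = 9.6 kPa.
γ' = 8.29 kN/m³; averaging over the depth B below the base, γ̄ = γ' + (d_w/B)(γ − γ') = 13.302 kN/m³.
q·N_q = 9.6 × 19.7 = 189.12 kPa
0.5·γ·B·N_γ = 0.5 × 13.302 × 3 × 24.5 = 488.83 kPa
q_ult = 189.12 + 488.83 = 677.95 kPa.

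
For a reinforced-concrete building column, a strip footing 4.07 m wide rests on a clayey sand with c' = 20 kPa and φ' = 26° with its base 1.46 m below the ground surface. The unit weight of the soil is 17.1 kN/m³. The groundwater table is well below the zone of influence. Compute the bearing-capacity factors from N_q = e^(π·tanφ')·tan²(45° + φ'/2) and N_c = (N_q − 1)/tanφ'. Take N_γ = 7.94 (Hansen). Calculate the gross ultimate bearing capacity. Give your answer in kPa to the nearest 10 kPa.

tan26° = 0.4877, so N_q = e^(π×0.4877)·tan²(58°) = 4.629 × 2.561 = 11.85.
N_c = (11.85 − 1)/tan26° = 22.25.
Effective surcharge at the founding depth q = γ·D_f = 17.1 × 1.46 = 24.966 kPa.
q_ult = c·N_c + q·N_q + 0.5·γ·B·N_γ
     = 20 × 22.254 + 24.966 × 11.854 + 0.5 × 17.1 × 4.07 × 7.94
     = 445.09 + 295.95 + 276.3 = 1017.3 kPa.

q_ult ≈ 1020 kPa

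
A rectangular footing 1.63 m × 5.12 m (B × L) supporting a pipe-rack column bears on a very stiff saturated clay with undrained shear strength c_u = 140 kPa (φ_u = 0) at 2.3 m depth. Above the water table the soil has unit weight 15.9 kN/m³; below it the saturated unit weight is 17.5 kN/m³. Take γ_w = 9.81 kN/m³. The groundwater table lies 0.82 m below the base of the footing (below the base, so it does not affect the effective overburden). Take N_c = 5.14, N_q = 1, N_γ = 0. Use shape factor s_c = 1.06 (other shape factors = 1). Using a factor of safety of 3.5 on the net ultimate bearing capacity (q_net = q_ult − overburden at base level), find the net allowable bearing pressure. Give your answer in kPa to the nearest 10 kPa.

q_all(net) ≈ 220 kPa

Overburden at base level: q = 15.9 × 2.3 = 36.57 kPa.
Cohesion term c·N_c·s_c = 140 × 5.14 × 1.06 = 762.78 kPa; surcharge term q·N_q = 36.57 × 1 = 36.57 kPa.
q_ult = 762.78 + 36.57 = 799.35 kPa.
q_net = 799.35 − 36.57 = 762.78 kPa.
q_all(net) = 762.78 / 3.5 = 217.94 kPa.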